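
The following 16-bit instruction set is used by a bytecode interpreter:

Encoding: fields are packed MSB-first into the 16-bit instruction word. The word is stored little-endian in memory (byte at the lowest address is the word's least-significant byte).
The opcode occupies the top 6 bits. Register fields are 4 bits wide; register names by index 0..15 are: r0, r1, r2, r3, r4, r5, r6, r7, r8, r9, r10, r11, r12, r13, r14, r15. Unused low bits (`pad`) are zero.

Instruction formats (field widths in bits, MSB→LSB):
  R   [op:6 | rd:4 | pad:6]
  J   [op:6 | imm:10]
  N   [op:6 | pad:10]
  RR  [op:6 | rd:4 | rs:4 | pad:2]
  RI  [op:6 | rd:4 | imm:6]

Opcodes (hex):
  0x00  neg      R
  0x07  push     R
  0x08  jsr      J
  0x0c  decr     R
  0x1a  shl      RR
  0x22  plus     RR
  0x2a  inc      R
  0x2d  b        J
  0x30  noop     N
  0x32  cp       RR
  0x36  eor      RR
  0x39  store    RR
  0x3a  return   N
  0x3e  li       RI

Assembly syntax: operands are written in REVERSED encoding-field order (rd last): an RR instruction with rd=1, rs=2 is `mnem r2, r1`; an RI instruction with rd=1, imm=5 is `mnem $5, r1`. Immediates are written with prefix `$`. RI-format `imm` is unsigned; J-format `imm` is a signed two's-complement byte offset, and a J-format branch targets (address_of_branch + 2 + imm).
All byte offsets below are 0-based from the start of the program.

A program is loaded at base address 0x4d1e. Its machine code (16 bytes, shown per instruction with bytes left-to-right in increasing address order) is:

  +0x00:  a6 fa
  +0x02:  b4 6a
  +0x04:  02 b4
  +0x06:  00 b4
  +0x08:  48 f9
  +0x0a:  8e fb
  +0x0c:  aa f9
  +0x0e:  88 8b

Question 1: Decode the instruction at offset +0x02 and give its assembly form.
shl r13, r10

@+02  little-endian(b4 6a) = 0x6ab4
  opcode bits[15:10]=0x1a: shl/RR
  rd@[9:6]=0xa ⇒ r10
  rs@[5:2]=0xd ⇒ r13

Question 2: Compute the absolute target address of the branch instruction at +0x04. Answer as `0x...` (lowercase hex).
[04] 02 b4 → 0xb402
  opcode bits[15:10]=0x2d: b/J
  imm@[9:0]=0x2 ⇒ $2
  target = base 0x4d1e + off 0x04 + 2 + imm 2 = 0x4d26

0x4d26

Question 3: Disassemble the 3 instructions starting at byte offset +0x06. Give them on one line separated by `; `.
b $0; li $8, r5; li $14, r14

+0x06: 00 b4 ⇒ word 0xb400 (little)
  top 6b → 0x2d → b [J]
  [9:0] imm=0 = $0
+0x08: 48 f9 ⇒ word 0xf948 (little)
  top 6b → 0x3e → li [RI]
  [9:6] rd=5 = r5
  [5:0] imm=8 = $8
+0x0a: 8e fb ⇒ word 0xfb8e (little)
  top 6b → 0x3e → li [RI]
  [9:6] rd=14 = r14
  [5:0] imm=14 = $14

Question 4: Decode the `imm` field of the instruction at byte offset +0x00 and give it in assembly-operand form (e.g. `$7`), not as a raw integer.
$38

@+00  little-endian(a6 fa) = 0xfaa6
  op=0xfaa6>>10=0x3e ⇒ li (RI)
  rd: (w>>6)&0xf=0xa → r10
  imm: (w>>0)&0x3f=0x26 → $38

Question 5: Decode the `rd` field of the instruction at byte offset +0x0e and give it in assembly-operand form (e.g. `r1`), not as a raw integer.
@+0e  little-endian(88 8b) = 0x8b88
  op=0x8b88>>10=0x22 ⇒ plus (RR)
  [9:6] rd=14 = r14
  [5:2] rs=2 = r2

r14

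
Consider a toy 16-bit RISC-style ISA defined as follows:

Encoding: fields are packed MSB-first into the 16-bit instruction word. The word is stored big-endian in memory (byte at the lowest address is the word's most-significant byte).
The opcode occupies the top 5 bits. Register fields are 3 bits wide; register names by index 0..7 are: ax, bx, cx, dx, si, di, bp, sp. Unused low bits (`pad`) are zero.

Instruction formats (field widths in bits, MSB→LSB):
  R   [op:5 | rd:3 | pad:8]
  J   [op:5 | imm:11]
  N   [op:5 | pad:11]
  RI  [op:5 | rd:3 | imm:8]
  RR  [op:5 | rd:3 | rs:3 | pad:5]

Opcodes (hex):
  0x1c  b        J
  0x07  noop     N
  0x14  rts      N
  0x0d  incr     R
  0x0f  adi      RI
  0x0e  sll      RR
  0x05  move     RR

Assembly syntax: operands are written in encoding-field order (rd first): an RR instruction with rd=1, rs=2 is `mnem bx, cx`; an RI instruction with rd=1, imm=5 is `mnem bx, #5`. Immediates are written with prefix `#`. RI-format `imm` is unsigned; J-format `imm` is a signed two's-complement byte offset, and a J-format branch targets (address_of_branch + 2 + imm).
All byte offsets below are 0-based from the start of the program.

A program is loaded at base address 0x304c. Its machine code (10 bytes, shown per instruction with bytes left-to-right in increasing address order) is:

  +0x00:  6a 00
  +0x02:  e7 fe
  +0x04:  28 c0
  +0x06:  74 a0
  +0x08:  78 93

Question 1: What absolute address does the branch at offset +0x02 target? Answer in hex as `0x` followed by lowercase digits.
0x304e

+0x02: e7 fe ⇒ word 0xe7fe (big)
  top 5b → 0x1c → b [J]
  imm@[10:0]=0x7fe (s11→-2) ⇒ #-2
  target = base 0x304c + off 0x02 + 2 + imm -2 = 0x304e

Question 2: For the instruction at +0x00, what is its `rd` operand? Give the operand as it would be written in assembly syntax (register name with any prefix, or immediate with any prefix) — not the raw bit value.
cx

@+00  big-endian(6a 00) = 0x6a00
  op=0x6a00>>11=0xd ⇒ incr (R)
  [10:8] rd=2 = cx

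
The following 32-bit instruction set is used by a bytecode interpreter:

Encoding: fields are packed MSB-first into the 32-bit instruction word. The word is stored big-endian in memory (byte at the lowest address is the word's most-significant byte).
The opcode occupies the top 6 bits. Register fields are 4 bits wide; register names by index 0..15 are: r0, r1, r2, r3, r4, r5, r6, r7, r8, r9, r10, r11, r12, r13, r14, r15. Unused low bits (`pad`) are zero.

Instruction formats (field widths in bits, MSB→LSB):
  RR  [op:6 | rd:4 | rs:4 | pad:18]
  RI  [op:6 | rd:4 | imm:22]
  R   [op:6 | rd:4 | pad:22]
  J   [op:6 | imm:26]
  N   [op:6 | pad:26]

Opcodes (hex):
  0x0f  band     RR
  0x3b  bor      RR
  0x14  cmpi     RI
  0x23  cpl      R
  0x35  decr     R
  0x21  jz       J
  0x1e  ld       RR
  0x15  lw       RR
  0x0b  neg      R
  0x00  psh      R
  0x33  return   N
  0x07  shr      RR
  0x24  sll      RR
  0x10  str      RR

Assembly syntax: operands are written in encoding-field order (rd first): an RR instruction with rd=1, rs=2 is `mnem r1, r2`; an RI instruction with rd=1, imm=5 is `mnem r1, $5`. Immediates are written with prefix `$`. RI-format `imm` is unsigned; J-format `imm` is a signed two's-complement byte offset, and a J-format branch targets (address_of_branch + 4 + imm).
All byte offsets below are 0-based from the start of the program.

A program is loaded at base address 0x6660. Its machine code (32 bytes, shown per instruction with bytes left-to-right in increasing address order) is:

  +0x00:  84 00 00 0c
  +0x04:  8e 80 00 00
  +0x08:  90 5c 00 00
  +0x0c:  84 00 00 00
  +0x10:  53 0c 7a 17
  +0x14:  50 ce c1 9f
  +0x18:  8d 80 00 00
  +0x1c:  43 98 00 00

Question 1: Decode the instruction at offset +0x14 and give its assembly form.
off 0x14: read 50 ce c1 9f as big → 0x50cec19f
  top 6b → 0x14 → cmpi [RI]
  rd@[25:22]=0x3 ⇒ r3
  imm@[21:0]=0xec19f ⇒ $967071

cmpi r3, $967071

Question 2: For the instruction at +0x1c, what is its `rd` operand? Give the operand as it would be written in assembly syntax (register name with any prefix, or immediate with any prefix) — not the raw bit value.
r14

off 0x1c: read 43 98 00 00 as big → 0x43980000
  op=0x43980000>>26=0x10 ⇒ str (RR)
  rd: (w>>22)&0xf=0xe → r14
  rs: (w>>18)&0xf=0x6 → r6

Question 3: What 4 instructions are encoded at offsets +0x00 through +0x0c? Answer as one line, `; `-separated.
off 0x00: read 84 00 00 0c as big → 0x8400000c
  op=0x8400000c>>26=0x21 ⇒ jz (J)
  imm: (w>>0)&0x3ffffff=0xc → $12
off 0x04: read 8e 80 00 00 as big → 0x8e800000
  op=0x8e800000>>26=0x23 ⇒ cpl (R)
  rd: (w>>22)&0xf=0xa → r10
off 0x08: read 90 5c 00 00 as big → 0x905c0000
  op=0x905c0000>>26=0x24 ⇒ sll (RR)
  rd: (w>>22)&0xf=0x1 → r1
  rs: (w>>18)&0xf=0x7 → r7
off 0x0c: read 84 00 00 00 as big → 0x84000000
  op=0x84000000>>26=0x21 ⇒ jz (J)
  imm: (w>>0)&0x3ffffff=0x0 → $0

jz $12; cpl r10; sll r1, r7; jz $0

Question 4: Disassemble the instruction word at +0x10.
off 0x10: read 53 0c 7a 17 as big → 0x530c7a17
  top 6b → 0x14 → cmpi [RI]
  rd@[25:22]=0xc ⇒ r12
  imm@[21:0]=0xc7a17 ⇒ $817687

cmpi r12, $817687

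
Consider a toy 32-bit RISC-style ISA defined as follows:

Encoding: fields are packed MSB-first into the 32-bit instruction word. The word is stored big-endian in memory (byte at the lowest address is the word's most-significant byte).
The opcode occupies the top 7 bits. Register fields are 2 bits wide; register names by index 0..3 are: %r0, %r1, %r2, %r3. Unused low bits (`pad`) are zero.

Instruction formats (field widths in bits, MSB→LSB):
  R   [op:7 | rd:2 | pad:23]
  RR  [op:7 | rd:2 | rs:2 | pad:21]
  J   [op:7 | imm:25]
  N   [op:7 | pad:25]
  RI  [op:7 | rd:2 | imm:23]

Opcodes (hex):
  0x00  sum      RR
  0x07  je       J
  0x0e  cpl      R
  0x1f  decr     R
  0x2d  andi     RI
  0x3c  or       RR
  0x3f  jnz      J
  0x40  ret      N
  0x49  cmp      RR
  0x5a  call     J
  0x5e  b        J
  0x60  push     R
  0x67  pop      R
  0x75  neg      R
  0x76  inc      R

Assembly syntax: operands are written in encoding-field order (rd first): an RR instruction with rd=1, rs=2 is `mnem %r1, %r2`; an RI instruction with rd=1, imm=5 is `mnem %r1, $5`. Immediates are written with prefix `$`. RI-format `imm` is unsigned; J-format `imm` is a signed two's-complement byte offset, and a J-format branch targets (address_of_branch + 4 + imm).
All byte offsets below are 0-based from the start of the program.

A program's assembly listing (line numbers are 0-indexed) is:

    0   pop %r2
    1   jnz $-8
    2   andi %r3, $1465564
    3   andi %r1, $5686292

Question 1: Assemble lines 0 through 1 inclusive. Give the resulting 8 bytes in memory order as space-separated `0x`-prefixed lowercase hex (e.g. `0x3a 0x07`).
0xcf 0x00 0x00 0x00 0x7f 0xff 0xff 0xf8

L0: pop op=0x67:7|rd=2:2|pad=0:23 ⇒ 0xcf000000 ⇒ big cf 00 00 00
L1: jnz op=0x3f:7|imm=-8:25 ⇒ 0x7ffffff8 ⇒ big 7f ff ff f8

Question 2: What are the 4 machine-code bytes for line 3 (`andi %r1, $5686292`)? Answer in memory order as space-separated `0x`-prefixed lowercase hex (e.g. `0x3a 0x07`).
L3: andi op=0x2d:7|rd=1:2|imm=5686292:23 ⇒ 0x5ad6c414 ⇒ big 5a d6 c4 14

0x5a 0xd6 0xc4 0x14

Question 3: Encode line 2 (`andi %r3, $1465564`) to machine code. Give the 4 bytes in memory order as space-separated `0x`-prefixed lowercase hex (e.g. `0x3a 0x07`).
0x5b 0x96 0x5c 0xdc

L2: andi op=0x2d:7|rd=3:2|imm=1465564:23 ⇒ 0x5b965cdc ⇒ big 5b 96 5c dc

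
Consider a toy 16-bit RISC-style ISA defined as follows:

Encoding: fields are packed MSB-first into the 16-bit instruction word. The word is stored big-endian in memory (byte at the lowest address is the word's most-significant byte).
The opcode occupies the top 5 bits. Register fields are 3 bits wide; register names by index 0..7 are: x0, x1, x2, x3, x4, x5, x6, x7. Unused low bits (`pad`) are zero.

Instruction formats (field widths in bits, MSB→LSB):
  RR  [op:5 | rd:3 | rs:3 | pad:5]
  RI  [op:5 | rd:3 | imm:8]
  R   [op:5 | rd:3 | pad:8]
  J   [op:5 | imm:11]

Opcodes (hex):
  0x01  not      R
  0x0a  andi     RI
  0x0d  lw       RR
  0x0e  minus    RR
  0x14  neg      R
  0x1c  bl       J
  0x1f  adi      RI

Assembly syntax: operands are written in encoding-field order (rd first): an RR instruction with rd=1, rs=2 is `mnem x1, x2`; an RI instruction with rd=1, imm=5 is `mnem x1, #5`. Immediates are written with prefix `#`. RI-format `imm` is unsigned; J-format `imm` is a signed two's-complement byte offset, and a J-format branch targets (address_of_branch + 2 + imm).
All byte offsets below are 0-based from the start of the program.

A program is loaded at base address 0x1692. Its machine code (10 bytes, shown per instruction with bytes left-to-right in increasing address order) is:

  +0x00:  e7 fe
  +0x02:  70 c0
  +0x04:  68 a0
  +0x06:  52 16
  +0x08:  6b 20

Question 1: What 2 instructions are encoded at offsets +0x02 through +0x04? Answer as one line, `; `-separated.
minus x0, x6; lw x0, x5

+0x02: 70 c0 ⇒ word 0x70c0 (big)
  opcode bits[15:11]=0xe: minus/RR
  rd@[10:8]=0x0 ⇒ x0
  rs@[7:5]=0x6 ⇒ x6
+0x04: 68 a0 ⇒ word 0x68a0 (big)
  opcode bits[15:11]=0xd: lw/RR
  rd@[10:8]=0x0 ⇒ x0
  rs@[7:5]=0x5 ⇒ x5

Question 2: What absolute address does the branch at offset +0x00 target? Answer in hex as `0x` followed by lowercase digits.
0x1692

+0x00: e7 fe ⇒ word 0xe7fe (big)
  top 5b → 0x1c → bl [J]
  imm@[10:0]=0x7fe (s11→-2) ⇒ #-2
  target = base 0x1692 + off 0x00 + 2 + imm -2 = 0x1692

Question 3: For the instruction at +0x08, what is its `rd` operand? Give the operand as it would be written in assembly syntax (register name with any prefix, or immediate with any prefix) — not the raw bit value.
[08] 6b 20 → 0x6b20
  top 5b → 0xd → lw [RR]
  rd@[10:8]=0x3 ⇒ x3
  rs@[7:5]=0x1 ⇒ x1

x3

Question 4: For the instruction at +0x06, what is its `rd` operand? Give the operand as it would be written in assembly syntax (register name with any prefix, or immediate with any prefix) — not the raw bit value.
[06] 52 16 → 0x5216
  op=0x5216>>11=0xa ⇒ andi (RI)
  [10:8] rd=2 = x2
  [7:0] imm=22 = #22

x2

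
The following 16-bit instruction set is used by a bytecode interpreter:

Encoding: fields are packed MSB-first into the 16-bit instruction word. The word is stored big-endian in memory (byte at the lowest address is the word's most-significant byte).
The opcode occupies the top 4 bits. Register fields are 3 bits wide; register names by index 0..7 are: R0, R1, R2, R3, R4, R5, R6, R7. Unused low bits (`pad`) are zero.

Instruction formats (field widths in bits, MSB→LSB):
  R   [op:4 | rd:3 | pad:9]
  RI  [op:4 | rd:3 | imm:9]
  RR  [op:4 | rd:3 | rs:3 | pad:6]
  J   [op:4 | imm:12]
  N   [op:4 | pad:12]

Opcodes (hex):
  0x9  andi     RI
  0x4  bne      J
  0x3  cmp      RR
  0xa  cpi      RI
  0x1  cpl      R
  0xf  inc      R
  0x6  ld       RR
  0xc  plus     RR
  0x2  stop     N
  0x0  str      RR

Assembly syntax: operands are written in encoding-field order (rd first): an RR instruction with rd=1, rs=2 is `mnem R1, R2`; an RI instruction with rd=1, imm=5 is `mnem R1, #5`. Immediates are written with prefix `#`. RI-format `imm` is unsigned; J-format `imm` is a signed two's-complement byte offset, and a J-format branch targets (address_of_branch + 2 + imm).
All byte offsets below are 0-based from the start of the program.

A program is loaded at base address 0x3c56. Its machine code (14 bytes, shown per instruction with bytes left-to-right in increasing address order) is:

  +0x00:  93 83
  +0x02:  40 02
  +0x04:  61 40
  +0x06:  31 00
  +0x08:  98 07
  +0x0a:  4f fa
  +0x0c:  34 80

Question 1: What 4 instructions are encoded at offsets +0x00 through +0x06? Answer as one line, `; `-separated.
andi R1, #387; bne #2; ld R0, R5; cmp R0, R4

+0x00: 93 83 ⇒ word 0x9383 (big)
  op=0x9383>>12=0x9 ⇒ andi (RI)
  [11:9] rd=1 = R1
  [8:0] imm=387 = #387
+0x02: 40 02 ⇒ word 0x4002 (big)
  op=0x4002>>12=0x4 ⇒ bne (J)
  [11:0] imm=2 = #2
+0x04: 61 40 ⇒ word 0x6140 (big)
  op=0x6140>>12=0x6 ⇒ ld (RR)
  [11:9] rd=0 = R0
  [8:6] rs=5 = R5
+0x06: 31 00 ⇒ word 0x3100 (big)
  op=0x3100>>12=0x3 ⇒ cmp (RR)
  [11:9] rd=0 = R0
  [8:6] rs=4 = R4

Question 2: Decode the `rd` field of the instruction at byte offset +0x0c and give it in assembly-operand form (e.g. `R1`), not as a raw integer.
[0c] 34 80 → 0x3480
  top 4b → 0x3 → cmp [RR]
  rd: (w>>9)&0x7=0x2 → R2
  rs: (w>>6)&0x7=0x2 → R2

R2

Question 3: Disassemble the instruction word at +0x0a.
bne #-6

@+0a  big-endian(4f fa) = 0x4ffa
  top 4b → 0x4 → bne [J]
  imm@[11:0]=0xffa (s12→-6) ⇒ #-6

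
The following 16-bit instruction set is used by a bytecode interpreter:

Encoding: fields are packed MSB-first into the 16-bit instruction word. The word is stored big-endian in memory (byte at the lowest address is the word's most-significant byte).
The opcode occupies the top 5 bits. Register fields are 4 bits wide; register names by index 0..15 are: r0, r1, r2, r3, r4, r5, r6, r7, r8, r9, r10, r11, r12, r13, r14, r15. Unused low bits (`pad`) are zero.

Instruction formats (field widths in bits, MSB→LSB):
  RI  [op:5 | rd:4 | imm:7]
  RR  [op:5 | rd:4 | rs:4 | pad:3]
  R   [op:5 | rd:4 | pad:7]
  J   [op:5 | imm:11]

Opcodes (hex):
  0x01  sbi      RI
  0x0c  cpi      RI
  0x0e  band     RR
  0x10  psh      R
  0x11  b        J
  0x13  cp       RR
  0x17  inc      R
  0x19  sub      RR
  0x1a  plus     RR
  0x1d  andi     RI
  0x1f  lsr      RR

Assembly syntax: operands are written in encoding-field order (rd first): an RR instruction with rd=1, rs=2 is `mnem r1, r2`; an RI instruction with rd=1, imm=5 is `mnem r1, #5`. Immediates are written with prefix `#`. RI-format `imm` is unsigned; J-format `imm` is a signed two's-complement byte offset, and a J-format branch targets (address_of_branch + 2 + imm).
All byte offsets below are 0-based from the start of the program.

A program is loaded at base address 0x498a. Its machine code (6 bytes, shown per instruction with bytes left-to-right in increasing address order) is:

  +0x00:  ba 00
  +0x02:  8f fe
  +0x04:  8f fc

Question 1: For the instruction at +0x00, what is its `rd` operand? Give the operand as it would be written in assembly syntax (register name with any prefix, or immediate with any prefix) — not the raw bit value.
[00] ba 00 → 0xba00
  opcode bits[15:11]=0x17: inc/R
  rd: (w>>7)&0xf=0x4 → r4

r4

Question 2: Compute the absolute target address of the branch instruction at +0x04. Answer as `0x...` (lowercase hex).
0x498c

@+04  big-endian(8f fc) = 0x8ffc
  op=0x8ffc>>11=0x11 ⇒ b (J)
  imm@[10:0]=0x7fc (s11→-4) ⇒ #-4
  target = base 0x498a + off 0x04 + 2 + imm -4 = 0x498c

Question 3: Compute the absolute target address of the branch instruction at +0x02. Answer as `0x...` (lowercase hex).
[02] 8f fe → 0x8ffe
  top 5b → 0x11 → b [J]
  imm: (w>>0)&0x7ff=0x7fe (s11→-2) → #-2
  target = base 0x498a + off 0x02 + 2 + imm -2 = 0x498c

0x498c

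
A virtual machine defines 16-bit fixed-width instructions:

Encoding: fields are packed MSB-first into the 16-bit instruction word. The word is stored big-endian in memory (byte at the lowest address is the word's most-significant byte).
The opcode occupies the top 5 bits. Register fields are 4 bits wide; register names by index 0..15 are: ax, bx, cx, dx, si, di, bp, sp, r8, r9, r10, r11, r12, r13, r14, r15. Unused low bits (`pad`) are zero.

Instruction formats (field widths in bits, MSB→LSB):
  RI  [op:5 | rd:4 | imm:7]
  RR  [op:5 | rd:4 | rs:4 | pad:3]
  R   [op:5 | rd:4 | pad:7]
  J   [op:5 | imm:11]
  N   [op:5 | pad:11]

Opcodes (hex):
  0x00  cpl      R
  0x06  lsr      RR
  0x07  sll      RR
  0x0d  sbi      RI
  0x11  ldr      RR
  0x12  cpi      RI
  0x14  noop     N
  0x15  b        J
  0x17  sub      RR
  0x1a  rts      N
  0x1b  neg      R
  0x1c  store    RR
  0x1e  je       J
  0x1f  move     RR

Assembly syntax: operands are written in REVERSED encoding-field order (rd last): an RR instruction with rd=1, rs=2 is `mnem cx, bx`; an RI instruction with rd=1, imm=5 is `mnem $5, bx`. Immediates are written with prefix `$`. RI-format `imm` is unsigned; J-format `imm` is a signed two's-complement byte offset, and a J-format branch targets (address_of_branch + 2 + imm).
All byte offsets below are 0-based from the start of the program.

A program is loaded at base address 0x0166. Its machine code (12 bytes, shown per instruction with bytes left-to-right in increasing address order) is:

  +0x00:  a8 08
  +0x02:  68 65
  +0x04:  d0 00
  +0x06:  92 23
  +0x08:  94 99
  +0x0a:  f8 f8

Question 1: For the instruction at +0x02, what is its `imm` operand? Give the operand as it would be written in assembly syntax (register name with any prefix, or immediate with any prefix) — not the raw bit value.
$101

off 0x02: read 68 65 as big → 0x6865
  opcode bits[15:11]=0xd: sbi/RI
  rd@[10:7]=0x0 ⇒ ax
  imm@[6:0]=0x65 ⇒ $101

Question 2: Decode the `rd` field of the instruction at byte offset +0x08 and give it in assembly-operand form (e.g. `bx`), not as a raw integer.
[08] 94 99 → 0x9499
  opcode bits[15:11]=0x12: cpi/RI
  rd: (w>>7)&0xf=0x9 → r9
  imm: (w>>0)&0x7f=0x19 → $25

r9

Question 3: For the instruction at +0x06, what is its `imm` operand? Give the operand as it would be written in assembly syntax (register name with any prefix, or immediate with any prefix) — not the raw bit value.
$35

off 0x06: read 92 23 as big → 0x9223
  op=0x9223>>11=0x12 ⇒ cpi (RI)
  rd: (w>>7)&0xf=0x4 → si
  imm: (w>>0)&0x7f=0x23 → $35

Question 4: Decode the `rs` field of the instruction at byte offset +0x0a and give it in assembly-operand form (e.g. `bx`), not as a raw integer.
@+0a  big-endian(f8 f8) = 0xf8f8
  op=0xf8f8>>11=0x1f ⇒ move (RR)
  [10:7] rd=1 = bx
  [6:3] rs=15 = r15

r15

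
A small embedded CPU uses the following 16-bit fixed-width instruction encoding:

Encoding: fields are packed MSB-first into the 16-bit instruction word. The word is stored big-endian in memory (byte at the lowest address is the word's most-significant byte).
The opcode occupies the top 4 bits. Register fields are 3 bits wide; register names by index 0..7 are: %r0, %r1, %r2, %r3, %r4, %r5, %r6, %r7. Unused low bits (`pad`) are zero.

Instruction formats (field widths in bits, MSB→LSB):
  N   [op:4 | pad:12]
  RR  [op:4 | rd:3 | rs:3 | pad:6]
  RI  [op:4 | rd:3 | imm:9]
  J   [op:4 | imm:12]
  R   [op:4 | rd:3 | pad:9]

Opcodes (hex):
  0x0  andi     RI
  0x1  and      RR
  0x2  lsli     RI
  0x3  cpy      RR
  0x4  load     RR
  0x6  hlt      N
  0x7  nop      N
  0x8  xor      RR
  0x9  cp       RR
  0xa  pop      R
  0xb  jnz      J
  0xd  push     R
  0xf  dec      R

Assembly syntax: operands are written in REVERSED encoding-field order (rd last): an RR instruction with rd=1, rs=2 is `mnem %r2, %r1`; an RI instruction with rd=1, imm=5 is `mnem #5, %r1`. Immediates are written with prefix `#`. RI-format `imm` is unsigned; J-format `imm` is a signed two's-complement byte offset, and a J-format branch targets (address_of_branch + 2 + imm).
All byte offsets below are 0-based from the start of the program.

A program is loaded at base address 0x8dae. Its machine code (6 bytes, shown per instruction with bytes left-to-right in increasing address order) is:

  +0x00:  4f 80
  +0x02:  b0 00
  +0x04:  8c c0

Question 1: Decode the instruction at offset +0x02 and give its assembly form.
+0x02: b0 00 ⇒ word 0xb000 (big)
  top 4b → 0xb → jnz [J]
  imm@[11:0]=0x0 ⇒ #0

jnz #0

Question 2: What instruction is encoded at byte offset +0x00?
load %r6, %r7

+0x00: 4f 80 ⇒ word 0x4f80 (big)
  top 4b → 0x4 → load [RR]
  rd: (w>>9)&0x7=0x7 → %r7
  rs: (w>>6)&0x7=0x6 → %r6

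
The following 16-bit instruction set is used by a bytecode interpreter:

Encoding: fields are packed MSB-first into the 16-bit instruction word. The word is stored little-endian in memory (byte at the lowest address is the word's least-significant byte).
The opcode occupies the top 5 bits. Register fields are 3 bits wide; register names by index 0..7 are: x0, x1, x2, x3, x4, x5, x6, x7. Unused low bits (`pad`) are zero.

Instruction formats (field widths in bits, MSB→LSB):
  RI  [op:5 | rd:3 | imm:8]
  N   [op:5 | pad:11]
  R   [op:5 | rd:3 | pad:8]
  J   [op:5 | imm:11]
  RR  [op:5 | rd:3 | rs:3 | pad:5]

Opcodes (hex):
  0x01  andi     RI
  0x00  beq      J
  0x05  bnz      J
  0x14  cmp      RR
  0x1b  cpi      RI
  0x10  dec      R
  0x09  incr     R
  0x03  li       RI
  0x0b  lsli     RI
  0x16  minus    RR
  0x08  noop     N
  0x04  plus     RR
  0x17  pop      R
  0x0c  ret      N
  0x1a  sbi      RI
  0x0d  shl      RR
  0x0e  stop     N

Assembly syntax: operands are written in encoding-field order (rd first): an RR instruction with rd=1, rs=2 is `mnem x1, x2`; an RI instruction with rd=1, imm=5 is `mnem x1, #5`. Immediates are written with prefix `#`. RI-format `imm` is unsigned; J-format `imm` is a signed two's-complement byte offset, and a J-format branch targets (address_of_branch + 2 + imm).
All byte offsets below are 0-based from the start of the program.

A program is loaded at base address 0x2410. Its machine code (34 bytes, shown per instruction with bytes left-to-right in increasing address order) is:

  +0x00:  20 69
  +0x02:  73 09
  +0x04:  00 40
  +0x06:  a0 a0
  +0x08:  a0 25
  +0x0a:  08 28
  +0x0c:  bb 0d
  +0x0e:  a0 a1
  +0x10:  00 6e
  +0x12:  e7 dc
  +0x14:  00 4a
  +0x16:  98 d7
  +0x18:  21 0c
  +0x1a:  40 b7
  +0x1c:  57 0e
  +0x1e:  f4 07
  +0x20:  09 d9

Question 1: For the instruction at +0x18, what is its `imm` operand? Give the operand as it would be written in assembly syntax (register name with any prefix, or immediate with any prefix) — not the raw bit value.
#33

@+18  little-endian(21 0c) = 0x0c21
  op=0x0c21>>11=0x1 ⇒ andi (RI)
  [10:8] rd=4 = x4
  [7:0] imm=33 = #33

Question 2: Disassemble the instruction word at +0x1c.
[1c] 57 0e → 0x0e57
  op=0x0e57>>11=0x1 ⇒ andi (RI)
  rd: (w>>8)&0x7=0x6 → x6
  imm: (w>>0)&0xff=0x57 → #87

andi x6, #87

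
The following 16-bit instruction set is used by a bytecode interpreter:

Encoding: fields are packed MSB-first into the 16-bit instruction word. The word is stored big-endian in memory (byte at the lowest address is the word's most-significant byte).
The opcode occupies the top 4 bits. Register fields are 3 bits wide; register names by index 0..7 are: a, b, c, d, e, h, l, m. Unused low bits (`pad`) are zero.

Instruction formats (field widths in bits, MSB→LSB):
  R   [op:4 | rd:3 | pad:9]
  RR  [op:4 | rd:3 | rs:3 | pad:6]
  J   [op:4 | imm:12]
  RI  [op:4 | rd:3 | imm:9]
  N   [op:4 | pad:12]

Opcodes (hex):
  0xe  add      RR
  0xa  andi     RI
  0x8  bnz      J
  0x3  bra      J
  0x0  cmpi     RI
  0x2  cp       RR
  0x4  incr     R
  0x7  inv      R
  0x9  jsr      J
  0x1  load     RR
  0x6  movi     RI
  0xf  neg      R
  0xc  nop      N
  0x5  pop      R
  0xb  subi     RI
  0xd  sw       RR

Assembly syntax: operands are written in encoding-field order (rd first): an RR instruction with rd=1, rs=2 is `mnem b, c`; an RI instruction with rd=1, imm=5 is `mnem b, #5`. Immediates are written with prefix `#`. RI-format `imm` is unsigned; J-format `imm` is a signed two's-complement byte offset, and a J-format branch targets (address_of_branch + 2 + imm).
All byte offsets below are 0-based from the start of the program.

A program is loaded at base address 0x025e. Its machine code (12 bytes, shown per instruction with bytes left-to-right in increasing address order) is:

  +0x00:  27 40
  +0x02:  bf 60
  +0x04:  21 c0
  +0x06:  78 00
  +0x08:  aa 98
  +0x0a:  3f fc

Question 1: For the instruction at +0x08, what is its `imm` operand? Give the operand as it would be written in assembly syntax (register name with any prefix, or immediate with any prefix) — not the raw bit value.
off 0x08: read aa 98 as big → 0xaa98
  top 4b → 0xa → andi [RI]
  [11:9] rd=5 = h
  [8:0] imm=152 = #152

#152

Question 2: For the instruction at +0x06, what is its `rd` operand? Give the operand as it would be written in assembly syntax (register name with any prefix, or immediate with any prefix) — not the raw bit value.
@+06  big-endian(78 00) = 0x7800
  top 4b → 0x7 → inv [R]
  rd: (w>>9)&0x7=0x4 → e

e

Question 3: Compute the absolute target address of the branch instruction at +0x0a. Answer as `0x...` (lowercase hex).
0x0266

+0x0a: 3f fc ⇒ word 0x3ffc (big)
  op=0x3ffc>>12=0x3 ⇒ bra (J)
  imm: (w>>0)&0xfff=0xffc (s12→-4) → #-4
  target = base 0x025e + off 0x0a + 2 + imm -4 = 0x0266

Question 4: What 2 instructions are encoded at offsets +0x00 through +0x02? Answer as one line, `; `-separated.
cp d, h; subi m, #352

@+00  big-endian(27 40) = 0x2740
  opcode bits[15:12]=0x2: cp/RR
  rd@[11:9]=0x3 ⇒ d
  rs@[8:6]=0x5 ⇒ h
@+02  big-endian(bf 60) = 0xbf60
  opcode bits[15:12]=0xb: subi/RI
  rd@[11:9]=0x7 ⇒ m
  imm@[8:0]=0x160 ⇒ #352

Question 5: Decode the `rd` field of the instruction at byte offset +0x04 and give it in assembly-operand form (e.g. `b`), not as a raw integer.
a

@+04  big-endian(21 c0) = 0x21c0
  opcode bits[15:12]=0x2: cp/RR
  rd@[11:9]=0x0 ⇒ a
  rs@[8:6]=0x7 ⇒ m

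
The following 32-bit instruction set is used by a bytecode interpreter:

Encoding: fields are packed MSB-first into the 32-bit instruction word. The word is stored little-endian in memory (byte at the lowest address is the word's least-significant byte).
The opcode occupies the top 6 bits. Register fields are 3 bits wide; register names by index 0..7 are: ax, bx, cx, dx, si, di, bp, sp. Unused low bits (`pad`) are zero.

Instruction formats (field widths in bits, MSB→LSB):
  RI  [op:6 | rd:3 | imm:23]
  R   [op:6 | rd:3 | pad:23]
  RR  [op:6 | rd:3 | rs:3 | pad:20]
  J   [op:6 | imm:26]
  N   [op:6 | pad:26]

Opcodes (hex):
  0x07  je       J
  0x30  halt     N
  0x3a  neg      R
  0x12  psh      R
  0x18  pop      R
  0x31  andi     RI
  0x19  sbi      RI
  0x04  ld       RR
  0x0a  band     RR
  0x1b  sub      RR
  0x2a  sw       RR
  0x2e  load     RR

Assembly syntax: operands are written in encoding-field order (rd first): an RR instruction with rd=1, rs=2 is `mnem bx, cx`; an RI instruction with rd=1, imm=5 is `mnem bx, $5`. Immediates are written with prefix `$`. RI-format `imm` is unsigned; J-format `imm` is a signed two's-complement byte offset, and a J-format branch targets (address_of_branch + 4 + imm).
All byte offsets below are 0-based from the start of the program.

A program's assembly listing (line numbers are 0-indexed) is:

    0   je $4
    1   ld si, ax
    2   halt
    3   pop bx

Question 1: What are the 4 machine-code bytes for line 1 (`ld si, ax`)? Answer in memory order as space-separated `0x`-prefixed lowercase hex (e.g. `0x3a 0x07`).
1. ld fields op=0x4:6|rd=4:3|rs=0:3|pad=0:20 → word 12000000h → 00 00 00 12

0x00 0x00 0x00 0x12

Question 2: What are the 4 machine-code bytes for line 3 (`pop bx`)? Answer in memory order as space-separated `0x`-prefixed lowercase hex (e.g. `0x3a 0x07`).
0x00 0x00 0x80 0x60

3. pop fields op=0x18:6|rd=1:3|pad=0:23 → word 60800000h → 00 00 80 60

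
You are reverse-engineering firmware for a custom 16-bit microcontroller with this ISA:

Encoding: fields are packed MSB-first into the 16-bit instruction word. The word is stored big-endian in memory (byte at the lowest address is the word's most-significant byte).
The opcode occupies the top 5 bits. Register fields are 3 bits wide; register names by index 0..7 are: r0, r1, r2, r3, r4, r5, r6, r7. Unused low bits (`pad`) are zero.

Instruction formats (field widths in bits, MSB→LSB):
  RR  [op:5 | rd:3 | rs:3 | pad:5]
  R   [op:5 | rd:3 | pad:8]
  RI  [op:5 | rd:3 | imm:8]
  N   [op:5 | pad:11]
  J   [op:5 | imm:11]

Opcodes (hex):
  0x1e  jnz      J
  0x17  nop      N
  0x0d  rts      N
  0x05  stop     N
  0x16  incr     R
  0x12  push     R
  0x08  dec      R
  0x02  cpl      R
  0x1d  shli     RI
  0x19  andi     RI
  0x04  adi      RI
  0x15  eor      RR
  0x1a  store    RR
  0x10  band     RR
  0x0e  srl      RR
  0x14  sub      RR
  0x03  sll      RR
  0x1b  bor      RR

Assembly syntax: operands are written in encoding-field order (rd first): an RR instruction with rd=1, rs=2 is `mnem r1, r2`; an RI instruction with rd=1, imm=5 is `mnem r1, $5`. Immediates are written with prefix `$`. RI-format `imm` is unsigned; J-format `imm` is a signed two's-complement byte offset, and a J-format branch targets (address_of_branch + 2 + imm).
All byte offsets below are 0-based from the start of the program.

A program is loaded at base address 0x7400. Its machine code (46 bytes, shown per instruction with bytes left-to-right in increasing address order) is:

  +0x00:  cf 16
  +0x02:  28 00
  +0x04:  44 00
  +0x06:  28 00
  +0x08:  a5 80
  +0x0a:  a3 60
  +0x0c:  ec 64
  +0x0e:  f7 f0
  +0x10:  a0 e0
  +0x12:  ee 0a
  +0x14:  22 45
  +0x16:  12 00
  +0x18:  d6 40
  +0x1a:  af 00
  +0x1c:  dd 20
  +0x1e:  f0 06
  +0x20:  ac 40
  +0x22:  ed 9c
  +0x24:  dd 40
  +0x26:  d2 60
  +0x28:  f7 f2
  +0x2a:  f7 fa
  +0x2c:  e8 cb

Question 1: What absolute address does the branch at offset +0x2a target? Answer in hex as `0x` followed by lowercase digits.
0x7426

@+2a  big-endian(f7 fa) = 0xf7fa
  opcode bits[15:11]=0x1e: jnz/J
  [10:0] imm=2042 (s11→-6) = $-6
  target = base 0x7400 + off 0x2a + 2 + imm -6 = 0x7426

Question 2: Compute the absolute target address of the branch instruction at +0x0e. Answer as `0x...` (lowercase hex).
0x7400

+0x0e: f7 f0 ⇒ word 0xf7f0 (big)
  top 5b → 0x1e → jnz [J]
  imm@[10:0]=0x7f0 (s11→-16) ⇒ $-16
  target = base 0x7400 + off 0x0e + 2 + imm -16 = 0x7400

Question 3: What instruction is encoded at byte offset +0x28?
off 0x28: read f7 f2 as big → 0xf7f2
  op=0xf7f2>>11=0x1e ⇒ jnz (J)
  imm@[10:0]=0x7f2 (s11→-14) ⇒ $-14

jnz $-14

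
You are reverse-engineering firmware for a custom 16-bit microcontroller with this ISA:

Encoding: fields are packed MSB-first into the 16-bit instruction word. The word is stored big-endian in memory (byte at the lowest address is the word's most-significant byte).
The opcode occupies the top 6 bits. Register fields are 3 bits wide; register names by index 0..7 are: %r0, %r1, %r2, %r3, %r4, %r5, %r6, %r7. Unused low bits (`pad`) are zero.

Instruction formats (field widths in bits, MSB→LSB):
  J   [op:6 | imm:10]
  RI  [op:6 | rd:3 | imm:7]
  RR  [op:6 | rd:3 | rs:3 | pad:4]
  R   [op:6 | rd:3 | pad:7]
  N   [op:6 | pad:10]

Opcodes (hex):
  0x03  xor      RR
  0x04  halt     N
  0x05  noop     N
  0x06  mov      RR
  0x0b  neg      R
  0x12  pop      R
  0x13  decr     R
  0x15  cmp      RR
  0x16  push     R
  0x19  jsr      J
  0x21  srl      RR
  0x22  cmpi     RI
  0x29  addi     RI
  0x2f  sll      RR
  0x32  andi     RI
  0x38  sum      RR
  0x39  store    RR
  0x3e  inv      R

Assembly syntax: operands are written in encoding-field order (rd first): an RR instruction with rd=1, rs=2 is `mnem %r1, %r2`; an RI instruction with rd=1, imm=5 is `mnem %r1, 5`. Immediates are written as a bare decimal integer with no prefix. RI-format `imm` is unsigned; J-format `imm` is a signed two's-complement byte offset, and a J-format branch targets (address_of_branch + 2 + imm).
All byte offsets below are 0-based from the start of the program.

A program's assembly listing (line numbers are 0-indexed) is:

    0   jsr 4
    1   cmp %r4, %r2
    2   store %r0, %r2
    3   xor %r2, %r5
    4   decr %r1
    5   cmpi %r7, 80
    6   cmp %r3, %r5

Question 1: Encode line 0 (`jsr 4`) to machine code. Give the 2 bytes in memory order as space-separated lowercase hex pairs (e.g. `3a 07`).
L0: jsr op=0x19:6|imm=4:10 ⇒ 0x6404 ⇒ big 64 04

64 04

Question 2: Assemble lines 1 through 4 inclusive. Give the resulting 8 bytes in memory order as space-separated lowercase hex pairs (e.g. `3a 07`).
1. cmp fields op=0x15:6|rd=4:3|rs=2:3|pad=0:4 → word 5620h → 56 20
2. store fields op=0x39:6|rd=0:3|rs=2:3|pad=0:4 → word e420h → e4 20
3. xor fields op=0x3:6|rd=2:3|rs=5:3|pad=0:4 → word 0d50h → 0d 50
4. decr fields op=0x13:6|rd=1:3|pad=0:7 → word 4c80h → 4c 80

56 20 e4 20 0d 50 4c 80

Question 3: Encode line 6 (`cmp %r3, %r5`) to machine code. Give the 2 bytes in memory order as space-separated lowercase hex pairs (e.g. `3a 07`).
line 6 (cmp): pack op=0x15:6|rd=3:3|rs=5:3|pad=0:4 = 0x55d0; big→ 55 d0

55 d0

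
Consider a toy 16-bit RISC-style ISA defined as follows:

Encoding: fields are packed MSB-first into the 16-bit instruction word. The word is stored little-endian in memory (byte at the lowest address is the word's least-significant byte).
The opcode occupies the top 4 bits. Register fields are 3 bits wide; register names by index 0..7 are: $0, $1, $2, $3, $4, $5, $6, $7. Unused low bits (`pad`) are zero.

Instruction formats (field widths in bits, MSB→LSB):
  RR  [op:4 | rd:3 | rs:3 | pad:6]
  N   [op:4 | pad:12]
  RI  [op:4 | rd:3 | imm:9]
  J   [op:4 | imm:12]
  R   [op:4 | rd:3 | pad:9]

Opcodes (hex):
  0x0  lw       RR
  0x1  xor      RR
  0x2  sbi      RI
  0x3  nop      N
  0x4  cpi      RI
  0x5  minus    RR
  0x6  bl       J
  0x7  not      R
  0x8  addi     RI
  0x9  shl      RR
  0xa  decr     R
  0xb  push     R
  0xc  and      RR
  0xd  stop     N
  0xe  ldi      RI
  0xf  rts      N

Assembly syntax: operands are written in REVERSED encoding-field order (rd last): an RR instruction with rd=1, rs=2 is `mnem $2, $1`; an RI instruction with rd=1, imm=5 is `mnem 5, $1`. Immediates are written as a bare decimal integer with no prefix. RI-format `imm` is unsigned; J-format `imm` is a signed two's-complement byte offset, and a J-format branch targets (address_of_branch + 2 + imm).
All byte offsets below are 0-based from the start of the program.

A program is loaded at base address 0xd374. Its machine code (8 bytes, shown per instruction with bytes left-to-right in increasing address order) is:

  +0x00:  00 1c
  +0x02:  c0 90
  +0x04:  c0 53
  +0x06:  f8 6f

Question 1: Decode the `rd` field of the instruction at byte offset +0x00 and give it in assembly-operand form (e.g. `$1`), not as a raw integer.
$6

[00] 00 1c → 0x1c00
  op=0x1c00>>12=0x1 ⇒ xor (RR)
  rd@[11:9]=0x6 ⇒ $6
  rs@[8:6]=0x0 ⇒ $0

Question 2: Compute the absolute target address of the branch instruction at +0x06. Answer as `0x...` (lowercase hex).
0xd374

off 0x06: read f8 6f as little → 0x6ff8
  opcode bits[15:12]=0x6: bl/J
  [11:0] imm=4088 (s12→-8) = -8
  target = base 0xd374 + off 0x06 + 2 + imm -8 = 0xd374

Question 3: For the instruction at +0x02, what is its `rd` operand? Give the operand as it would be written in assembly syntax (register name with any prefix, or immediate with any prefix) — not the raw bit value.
$0

+0x02: c0 90 ⇒ word 0x90c0 (little)
  top 4b → 0x9 → shl [RR]
  rd: (w>>9)&0x7=0x0 → $0
  rs: (w>>6)&0x7=0x3 → $3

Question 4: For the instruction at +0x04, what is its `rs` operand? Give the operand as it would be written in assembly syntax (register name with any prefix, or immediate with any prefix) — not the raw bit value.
$7

@+04  little-endian(c0 53) = 0x53c0
  opcode bits[15:12]=0x5: minus/RR
  rd@[11:9]=0x1 ⇒ $1
  rs@[8:6]=0x7 ⇒ $7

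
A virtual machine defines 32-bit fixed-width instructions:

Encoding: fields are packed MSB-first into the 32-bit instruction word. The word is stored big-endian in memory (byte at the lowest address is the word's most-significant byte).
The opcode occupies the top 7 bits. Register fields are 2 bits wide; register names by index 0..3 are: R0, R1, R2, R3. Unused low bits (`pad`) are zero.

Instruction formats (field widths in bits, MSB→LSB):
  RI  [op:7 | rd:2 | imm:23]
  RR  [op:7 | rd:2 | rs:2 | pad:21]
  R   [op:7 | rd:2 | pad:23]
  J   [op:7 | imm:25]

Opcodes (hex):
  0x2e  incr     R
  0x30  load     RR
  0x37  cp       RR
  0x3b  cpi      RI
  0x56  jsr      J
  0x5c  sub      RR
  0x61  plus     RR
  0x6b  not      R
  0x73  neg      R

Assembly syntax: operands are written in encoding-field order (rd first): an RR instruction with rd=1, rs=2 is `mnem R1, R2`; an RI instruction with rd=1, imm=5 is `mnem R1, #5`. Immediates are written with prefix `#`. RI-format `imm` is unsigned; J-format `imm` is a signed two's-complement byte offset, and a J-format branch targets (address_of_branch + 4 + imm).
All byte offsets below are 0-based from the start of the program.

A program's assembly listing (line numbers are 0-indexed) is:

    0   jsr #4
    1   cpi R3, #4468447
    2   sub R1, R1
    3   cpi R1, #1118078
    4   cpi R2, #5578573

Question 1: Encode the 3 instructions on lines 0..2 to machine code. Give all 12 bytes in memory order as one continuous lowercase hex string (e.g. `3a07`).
ac00000477c42edfb8a00000

0. jsr fields op=0x56:7|imm=4:25 → word ac000004h → ac 00 00 04
1. cpi fields op=0x3b:7|rd=3:2|imm=4468447:23 → word 77c42edfh → 77 c4 2e df
2. sub fields op=0x5c:7|rd=1:2|rs=1:2|pad=0:21 → word b8a00000h → b8 a0 00 00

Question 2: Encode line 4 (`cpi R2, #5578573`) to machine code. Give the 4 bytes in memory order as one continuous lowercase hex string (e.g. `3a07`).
line 4 (cpi): pack op=0x3b:7|rd=2:2|imm=5578573:23 = 0x77551f4d; big→ 77 55 1f 4d

77551f4d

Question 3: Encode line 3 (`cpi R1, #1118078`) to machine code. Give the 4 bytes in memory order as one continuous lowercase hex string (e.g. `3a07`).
L3: cpi op=0x3b:7|rd=1:2|imm=1118078:23 ⇒ 0x76910f7e ⇒ big 76 91 0f 7e

76910f7e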